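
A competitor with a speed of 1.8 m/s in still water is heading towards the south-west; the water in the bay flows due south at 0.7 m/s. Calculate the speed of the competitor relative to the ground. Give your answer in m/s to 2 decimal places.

2.35 m/s

Taking east as x and north as y: velocity relative to the water = (-1.273, -1.273) m/s; the water relative to ground = (0.000, -0.700) m/s.
Velocity relative to ground = (-1.273, -1.273) + (0.000, -0.700) = (-1.273, -1.973) m/s.
Speed = |(-1.273, -1.973)| = 2.348 m/s.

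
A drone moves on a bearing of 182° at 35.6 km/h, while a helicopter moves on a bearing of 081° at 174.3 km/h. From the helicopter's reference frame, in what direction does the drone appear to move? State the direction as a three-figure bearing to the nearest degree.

250°

Taking east as x and north as y: drone velocity = (-1.242, -35.578) km/h; helicopter velocity = (172.154, 27.267) km/h.
Velocity of drone relative to helicopter = (-1.242, -35.578) − (172.154, 27.267) = (-173.396, -62.845) km/h.
Bearing = atan2(-173.40, -62.84) = 250.08° clockwise from north.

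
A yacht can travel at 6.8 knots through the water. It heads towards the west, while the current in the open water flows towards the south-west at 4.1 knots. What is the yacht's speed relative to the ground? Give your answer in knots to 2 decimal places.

Taking east as x and north as y: velocity relative to the water = (-6.800, 0.000) knots; the water relative to ground = (-2.899, -2.899) knots.
Velocity relative to ground = (-6.800, 0.000) + (-2.899, -2.899) = (-9.699, -2.899) knots.
Speed = |(-9.699, -2.899)| = 10.123 knots.

10.12 knots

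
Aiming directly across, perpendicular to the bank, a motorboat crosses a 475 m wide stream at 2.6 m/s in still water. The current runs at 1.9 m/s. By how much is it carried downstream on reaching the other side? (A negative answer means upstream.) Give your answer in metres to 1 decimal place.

347.1 m

Perpendicular speed = 2.600 m/s; crossing time = 475 / 2.600 = 182.692 s.
Net downstream speed = 1.900 m/s.
Drift = 1.900 × 182.692 = 347.115 m (downstream).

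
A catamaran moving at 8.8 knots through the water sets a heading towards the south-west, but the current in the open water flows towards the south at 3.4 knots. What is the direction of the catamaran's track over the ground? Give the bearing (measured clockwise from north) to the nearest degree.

Taking east as x and north as y: velocity relative to the water = (-6.223, -6.223) knots; the water relative to ground = (0.000, -3.400) knots.
Velocity relative to ground = (-6.223, -6.223) + (0.000, -3.400) = (-6.223, -9.623) knots.
Bearing = atan2(-6.22, -9.62) = 212.89° clockwise from north.

213°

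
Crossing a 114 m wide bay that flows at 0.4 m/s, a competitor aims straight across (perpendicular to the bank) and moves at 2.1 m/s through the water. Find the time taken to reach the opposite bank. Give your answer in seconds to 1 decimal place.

54.3 s

The component of the competitor's velocity perpendicular to the bank is 2.1 m/s.
Only the cross-stream component determines the crossing time; the current contributes nothing perpendicular to the bank.
Time = 114 / 2.100 = 54.286 s.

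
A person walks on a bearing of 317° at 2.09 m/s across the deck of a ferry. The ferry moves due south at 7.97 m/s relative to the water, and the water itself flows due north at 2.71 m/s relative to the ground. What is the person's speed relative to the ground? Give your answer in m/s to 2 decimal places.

In east/north components (m/s): person relative to ferry = (-1.425, 1.529); ferry relative to water = (0.000, -7.970); water relative to ground = (0.000, 2.710).
Sum = (-1.425, -3.731) m/s.
Speed = |(-1.425, -3.731)| = 3.994 m/s.

3.99 m/s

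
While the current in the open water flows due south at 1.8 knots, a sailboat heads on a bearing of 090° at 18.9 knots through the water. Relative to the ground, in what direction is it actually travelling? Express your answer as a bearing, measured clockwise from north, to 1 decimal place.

Taking east as x and north as y: velocity relative to the water = (18.900, 0.000) knots; the water relative to ground = (0.000, -1.800) knots.
Velocity relative to ground = (18.900, 0.000) + (0.000, -1.800) = (18.900, -1.800) knots.
Bearing = atan2(18.90, -1.80) = 95.44° clockwise from north.

095.4°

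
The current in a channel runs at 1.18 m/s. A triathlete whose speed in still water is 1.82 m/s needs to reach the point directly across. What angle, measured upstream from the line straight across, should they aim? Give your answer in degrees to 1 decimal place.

To cancel the current, the upstream component of the triathlete's velocity must equal the flow: 1.82 sin θ = 1.18.
sin θ = 1.18 / 1.82 = 0.6484.
θ = arcsin(0.6484) = 40.417°.

40.4°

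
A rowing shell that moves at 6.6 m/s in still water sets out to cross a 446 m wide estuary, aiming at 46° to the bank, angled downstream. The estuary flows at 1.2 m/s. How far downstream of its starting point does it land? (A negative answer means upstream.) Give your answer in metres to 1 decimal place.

543.4 m

Perpendicular speed = 4.748 m/s; crossing time = 446 / 4.748 = 93.941 s.
Net downstream speed = 5.785 m/s.
Drift = 5.785 × 93.941 = 543.427 m (downstream).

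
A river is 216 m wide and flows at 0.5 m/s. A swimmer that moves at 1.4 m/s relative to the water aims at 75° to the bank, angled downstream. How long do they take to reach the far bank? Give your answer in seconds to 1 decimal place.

The component of the swimmer's velocity perpendicular to the bank is 1.4 × sin 75° = 1.352 m/s.
Only the cross-stream component determines the crossing time; the current contributes nothing perpendicular to the bank.
Time = 216 / 1.352 = 159.728 s.

159.7 s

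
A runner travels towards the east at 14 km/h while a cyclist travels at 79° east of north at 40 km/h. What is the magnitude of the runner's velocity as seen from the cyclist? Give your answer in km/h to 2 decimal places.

26.39 km/h

Taking east as x and north as y: runner velocity = (14.000, 0.000) km/h; cyclist velocity = (39.265, 7.632) km/h.
Velocity of runner relative to cyclist = (14.000, 0.000) − (39.265, 7.632) = (-25.265, -7.632) km/h.
Magnitude = |(-25.265, -7.632)| = 26.393 km/h.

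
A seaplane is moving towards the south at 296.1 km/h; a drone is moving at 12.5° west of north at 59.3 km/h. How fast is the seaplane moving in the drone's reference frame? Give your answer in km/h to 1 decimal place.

354.2 km/h

Taking east as x and north as y: seaplane velocity = (0.000, -296.100) km/h; drone velocity = (-12.835, 57.894) km/h.
Velocity of seaplane relative to drone = (0.000, -296.100) − (-12.835, 57.894) = (12.835, -353.994) km/h.
Magnitude = |(12.835, -353.994)| = 354.227 km/h.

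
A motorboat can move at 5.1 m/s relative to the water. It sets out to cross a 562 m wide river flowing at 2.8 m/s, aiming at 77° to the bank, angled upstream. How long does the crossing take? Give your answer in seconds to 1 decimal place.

113.1 s

The component of the motorboat's velocity perpendicular to the bank is 5.1 × sin 77° = 4.969 m/s.
The current is parallel to the bank, so it does not affect the crossing time.
Time = 562 / 4.969 = 113.095 s.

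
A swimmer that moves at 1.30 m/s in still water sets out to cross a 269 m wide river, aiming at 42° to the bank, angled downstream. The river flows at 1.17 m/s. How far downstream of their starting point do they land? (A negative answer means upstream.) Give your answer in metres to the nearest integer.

661 m

Perpendicular speed = 0.870 m/s; crossing time = 269 / 0.870 = 309.242 s.
Net downstream speed = 2.136 m/s.
Drift = 2.136 × 309.242 = 660.568 m (downstream).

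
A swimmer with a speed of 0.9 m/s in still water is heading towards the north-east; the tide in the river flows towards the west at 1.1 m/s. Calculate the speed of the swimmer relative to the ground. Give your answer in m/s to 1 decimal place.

0.8 m/s

Taking east as x and north as y: velocity relative to the water = (0.636, 0.636) m/s; the water relative to ground = (-1.100, 0.000) m/s.
Velocity relative to ground = (0.636, 0.636) + (-1.100, 0.000) = (-0.464, 0.636) m/s.
Speed = |(-0.464, 0.636)| = 0.787 m/s.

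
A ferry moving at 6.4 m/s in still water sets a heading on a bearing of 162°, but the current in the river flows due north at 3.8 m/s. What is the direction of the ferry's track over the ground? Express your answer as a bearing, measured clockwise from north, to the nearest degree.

Taking east as x and north as y: velocity relative to the water = (1.978, -6.087) m/s; the water relative to ground = (0.000, 3.800) m/s.
Velocity relative to ground = (1.978, -6.087) + (0.000, 3.800) = (1.978, -2.287) m/s.
Bearing = atan2(1.98, -2.29) = 139.15° clockwise from north.

139°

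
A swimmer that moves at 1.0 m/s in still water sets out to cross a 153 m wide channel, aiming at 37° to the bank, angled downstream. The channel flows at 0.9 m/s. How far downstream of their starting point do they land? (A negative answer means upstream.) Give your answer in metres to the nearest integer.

432 m

Perpendicular speed = 0.602 m/s; crossing time = 153 / 0.602 = 254.231 s.
Net downstream speed = 1.699 m/s.
Drift = 1.699 × 254.231 = 431.846 m (downstream).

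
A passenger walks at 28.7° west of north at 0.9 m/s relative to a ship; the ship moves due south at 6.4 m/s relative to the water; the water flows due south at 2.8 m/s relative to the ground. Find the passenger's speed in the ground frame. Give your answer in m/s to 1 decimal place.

8.4 m/s

In east/north components (m/s): passenger relative to ship = (-0.432, 0.789); ship relative to water = (0.000, -6.400); water relative to ground = (0.000, -2.800).
Sum = (-0.432, -8.411) m/s.
Speed = |(-0.432, -8.411)| = 8.422 m/s.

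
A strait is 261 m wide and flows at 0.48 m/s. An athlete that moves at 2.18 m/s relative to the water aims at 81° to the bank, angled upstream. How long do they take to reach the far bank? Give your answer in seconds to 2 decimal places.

The component of the athlete's velocity perpendicular to the bank is 2.18 × sin 81° = 2.153 m/s.
The current is parallel to the bank, so it does not affect the crossing time.
Time = 261 / 2.153 = 121.217 s.

121.22 s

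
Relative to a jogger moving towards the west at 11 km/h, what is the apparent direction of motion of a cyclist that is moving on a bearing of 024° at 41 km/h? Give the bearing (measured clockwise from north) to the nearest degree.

Taking east as x and north as y: cyclist velocity = (16.676, 37.455) km/h; jogger velocity = (-11.000, 0.000) km/h.
Velocity of cyclist relative to jogger = (16.676, 37.455) − (-11.000, 0.000) = (27.676, 37.455) km/h.
Bearing = atan2(27.68, 37.46) = 36.46° clockwise from north.

036°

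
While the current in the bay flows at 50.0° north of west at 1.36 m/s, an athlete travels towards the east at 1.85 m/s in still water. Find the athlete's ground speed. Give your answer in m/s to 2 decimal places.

Taking east as x and north as y: velocity relative to the water = (1.850, 0.000) m/s; the water relative to ground = (-0.874, 1.042) m/s.
Velocity relative to ground = (1.850, 0.000) + (-0.874, 1.042) = (0.976, 1.042) m/s.
Speed = |(0.976, 1.042)| = 1.427 m/s.

1.43 m/s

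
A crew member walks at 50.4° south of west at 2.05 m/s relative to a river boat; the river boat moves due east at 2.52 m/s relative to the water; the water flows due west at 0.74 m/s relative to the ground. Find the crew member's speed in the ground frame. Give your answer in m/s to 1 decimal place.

In east/north components (m/s): crew member relative to river boat = (-1.307, -1.580); river boat relative to water = (2.520, 0.000); water relative to ground = (-0.740, 0.000).
Sum = (0.473, -1.580) m/s.
Speed = |(0.473, -1.580)| = 1.649 m/s.

1.6 m/s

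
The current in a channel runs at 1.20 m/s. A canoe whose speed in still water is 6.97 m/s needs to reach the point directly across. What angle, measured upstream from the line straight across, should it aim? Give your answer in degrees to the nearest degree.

To cancel the current, the upstream component of the canoe's velocity must equal the flow: 6.97 sin θ = 1.20.
sin θ = 1.20 / 6.97 = 0.1722.
θ = arcsin(0.1722) = 9.914°.

10°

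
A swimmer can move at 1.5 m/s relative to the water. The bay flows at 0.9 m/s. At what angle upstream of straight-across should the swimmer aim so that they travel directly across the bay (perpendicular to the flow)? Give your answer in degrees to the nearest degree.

To cancel the current, the upstream component of the swimmer's velocity must equal the flow: 1.5 sin θ = 0.9.
sin θ = 0.9 / 1.5 = 0.6000.
θ = arcsin(0.6000) = 36.870°.

37°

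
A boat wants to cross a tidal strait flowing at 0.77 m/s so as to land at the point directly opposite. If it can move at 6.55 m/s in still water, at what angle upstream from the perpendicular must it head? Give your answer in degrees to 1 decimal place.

6.8°

To cancel the current, the upstream component of the boat's velocity must equal the flow: 6.55 sin θ = 0.77.
sin θ = 0.77 / 6.55 = 0.1176.
θ = arcsin(0.1176) = 6.751°.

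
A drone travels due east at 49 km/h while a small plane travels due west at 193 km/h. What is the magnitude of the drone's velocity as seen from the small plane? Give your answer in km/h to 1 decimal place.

Taking east as x and north as y: drone velocity = (49.000, 0.000) km/h; small plane velocity = (-193.000, 0.000) km/h.
Velocity of drone relative to small plane = (49.000, 0.000) − (-193.000, 0.000) = (242.000, 0.000) km/h.
Magnitude = |(242.000, 0.000)| = 242.000 km/h.

242.0 km/h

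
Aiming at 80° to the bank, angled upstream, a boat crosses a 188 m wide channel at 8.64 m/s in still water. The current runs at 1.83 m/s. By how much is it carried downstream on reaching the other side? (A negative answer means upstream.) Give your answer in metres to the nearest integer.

7 m

Perpendicular speed = 8.509 m/s; crossing time = 188 / 8.509 = 22.095 s.
Net downstream speed = 0.330 m/s.
Drift = 0.330 × 22.095 = 7.284 m (downstream).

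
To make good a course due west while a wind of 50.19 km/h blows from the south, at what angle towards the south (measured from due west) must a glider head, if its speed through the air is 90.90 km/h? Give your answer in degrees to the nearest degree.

34°

The wind pushes perpendicular to the desired track; the heading must have a component into the wind equal to 50.19 km/h: 90.90 sin θ = 50.19.
sin θ = 0.5521, so θ = 33.514°.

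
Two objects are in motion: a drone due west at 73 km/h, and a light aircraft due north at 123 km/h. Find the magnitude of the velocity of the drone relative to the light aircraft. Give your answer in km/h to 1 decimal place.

143.0 km/h

Taking east as x and north as y: drone velocity = (-73.000, 0.000) km/h; light aircraft velocity = (0.000, 123.000) km/h.
Velocity of drone relative to light aircraft = (-73.000, 0.000) − (0.000, 123.000) = (-73.000, -123.000) km/h.
Magnitude = |(-73.000, -123.000)| = 143.031 km/h.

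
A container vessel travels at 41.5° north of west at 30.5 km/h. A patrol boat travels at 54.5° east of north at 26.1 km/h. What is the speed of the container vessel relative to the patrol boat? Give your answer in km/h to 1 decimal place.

44.4 km/h

Taking east as x and north as y: container vessel velocity = (-22.843, 20.210) km/h; patrol boat velocity = (21.248, 15.156) km/h.
Velocity of container vessel relative to patrol boat = (-22.843, 20.210) − (21.248, 15.156) = (-44.092, 5.054) km/h.
Magnitude = |(-44.092, 5.054)| = 44.380 km/h.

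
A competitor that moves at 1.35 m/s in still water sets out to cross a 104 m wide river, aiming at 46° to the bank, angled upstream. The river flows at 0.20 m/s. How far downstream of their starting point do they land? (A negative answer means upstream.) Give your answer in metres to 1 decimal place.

-79.0 m

Perpendicular speed = 0.971 m/s; crossing time = 104 / 0.971 = 107.094 s.
Net downstream speed = -0.738 m/s.
Drift = -0.738 × 107.094 = -79.013 m (upstream).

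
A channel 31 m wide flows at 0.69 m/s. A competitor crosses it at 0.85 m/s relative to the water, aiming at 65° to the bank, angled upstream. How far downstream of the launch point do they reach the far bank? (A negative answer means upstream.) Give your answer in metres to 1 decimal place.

Perpendicular speed = 0.770 m/s; crossing time = 31 / 0.770 = 40.241 s.
Net downstream speed = 0.331 m/s.
Drift = 0.331 × 40.241 = 13.311 m (downstream).

13.3 m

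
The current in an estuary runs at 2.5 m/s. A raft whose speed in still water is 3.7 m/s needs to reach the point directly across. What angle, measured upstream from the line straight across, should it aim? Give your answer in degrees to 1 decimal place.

42.5°

To cancel the current, the upstream component of the raft's velocity must equal the flow: 3.7 sin θ = 2.5.
sin θ = 2.5 / 3.7 = 0.6757.
θ = arcsin(0.6757) = 42.507°.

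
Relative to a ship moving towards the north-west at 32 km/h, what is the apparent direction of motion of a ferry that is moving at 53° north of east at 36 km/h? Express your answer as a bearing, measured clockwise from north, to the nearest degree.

082°

Taking east as x and north as y: ferry velocity = (21.665, 28.751) km/h; ship velocity = (-22.627, 22.627) km/h.
Velocity of ferry relative to ship = (21.665, 28.751) − (-22.627, 22.627) = (44.293, 6.123) km/h.
Bearing = atan2(44.29, 6.12) = 82.13° clockwise from north.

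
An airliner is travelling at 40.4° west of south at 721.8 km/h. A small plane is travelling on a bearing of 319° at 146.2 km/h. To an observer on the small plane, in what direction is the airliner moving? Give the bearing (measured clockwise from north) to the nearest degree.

Taking east as x and north as y: airliner velocity = (-467.813, -549.678) km/h; small plane velocity = (-95.916, 110.339) km/h.
Velocity of airliner relative to small plane = (-467.813, -549.678) − (-95.916, 110.339) = (-371.897, -660.017) km/h.
Bearing = atan2(-371.90, -660.02) = 209.40° clockwise from north.

209°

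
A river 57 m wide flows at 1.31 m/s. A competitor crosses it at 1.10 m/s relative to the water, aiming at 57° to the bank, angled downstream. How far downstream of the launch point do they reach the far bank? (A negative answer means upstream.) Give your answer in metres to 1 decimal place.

118.0 m

Perpendicular speed = 0.923 m/s; crossing time = 57 / 0.923 = 61.786 s.
Net downstream speed = 1.909 m/s.
Drift = 1.909 × 61.786 = 117.956 m (downstream).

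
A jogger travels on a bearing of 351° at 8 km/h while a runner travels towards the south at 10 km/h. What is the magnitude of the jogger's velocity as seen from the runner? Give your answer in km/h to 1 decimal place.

Taking east as x and north as y: jogger velocity = (-1.251, 7.902) km/h; runner velocity = (0.000, -10.000) km/h.
Velocity of jogger relative to runner = (-1.251, 7.902) − (0.000, -10.000) = (-1.251, 17.902) km/h.
Magnitude = |(-1.251, 17.902)| = 17.945 km/h.

17.9 km/h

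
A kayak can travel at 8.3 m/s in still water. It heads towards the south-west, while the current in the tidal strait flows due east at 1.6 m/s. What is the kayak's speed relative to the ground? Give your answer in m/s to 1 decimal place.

7.3 m/s

Taking east as x and north as y: velocity relative to the water = (-5.869, -5.869) m/s; the water relative to ground = (1.600, 0.000) m/s.
Velocity relative to ground = (-5.869, -5.869) + (1.600, 0.000) = (-4.269, -5.869) m/s.
Speed = |(-4.269, -5.869)| = 7.257 m/s.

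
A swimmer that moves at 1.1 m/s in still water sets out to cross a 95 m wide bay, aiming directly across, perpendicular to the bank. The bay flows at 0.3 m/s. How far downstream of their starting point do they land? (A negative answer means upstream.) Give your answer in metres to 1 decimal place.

Perpendicular speed = 1.100 m/s; crossing time = 95 / 1.100 = 86.364 s.
Net downstream speed = 0.300 m/s.
Drift = 0.300 × 86.364 = 25.909 m (downstream).

25.9 m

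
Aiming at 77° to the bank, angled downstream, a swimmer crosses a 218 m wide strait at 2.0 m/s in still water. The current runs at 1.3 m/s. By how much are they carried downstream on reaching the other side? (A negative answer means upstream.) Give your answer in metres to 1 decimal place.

Perpendicular speed = 1.949 m/s; crossing time = 218 / 1.949 = 111.867 s.
Net downstream speed = 1.750 m/s.
Drift = 1.750 × 111.867 = 195.757 m (downstream).

195.8 m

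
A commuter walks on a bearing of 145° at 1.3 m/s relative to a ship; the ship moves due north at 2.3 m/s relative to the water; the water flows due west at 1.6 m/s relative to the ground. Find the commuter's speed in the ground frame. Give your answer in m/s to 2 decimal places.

In east/north components (m/s): commuter relative to ship = (0.746, -1.065); ship relative to water = (0.000, 2.300); water relative to ground = (-1.600, 0.000).
Sum = (-0.854, 1.235) m/s.
Speed = |(-0.854, 1.235)| = 1.502 m/s.

1.50 m/s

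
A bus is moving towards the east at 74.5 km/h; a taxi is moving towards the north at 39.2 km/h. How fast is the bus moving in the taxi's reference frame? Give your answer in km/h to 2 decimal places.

84.18 km/h

Taking east as x and north as y: bus velocity = (74.500, 0.000) km/h; taxi velocity = (0.000, 39.200) km/h.
Velocity of bus relative to taxi = (74.500, 0.000) − (0.000, 39.200) = (74.500, -39.200) km/h.
Magnitude = |(74.500, -39.200)| = 84.184 km/h.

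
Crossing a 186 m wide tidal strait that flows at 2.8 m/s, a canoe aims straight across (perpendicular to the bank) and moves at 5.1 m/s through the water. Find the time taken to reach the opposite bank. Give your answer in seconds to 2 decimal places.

36.47 s

The component of the canoe's velocity perpendicular to the bank is 5.1 m/s.
The flow acts along the bank and has no component across it.
Time = 186 / 5.100 = 36.471 s.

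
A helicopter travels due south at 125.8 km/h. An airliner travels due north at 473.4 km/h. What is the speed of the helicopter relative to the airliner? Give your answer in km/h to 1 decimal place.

Taking east as x and north as y: helicopter velocity = (0.000, -125.800) km/h; airliner velocity = (0.000, 473.400) km/h.
Velocity of helicopter relative to airliner = (0.000, -125.800) − (0.000, 473.400) = (0.000, -599.200) km/h.
Magnitude = |(0.000, -599.200)| = 599.200 km/h.

599.2 km/h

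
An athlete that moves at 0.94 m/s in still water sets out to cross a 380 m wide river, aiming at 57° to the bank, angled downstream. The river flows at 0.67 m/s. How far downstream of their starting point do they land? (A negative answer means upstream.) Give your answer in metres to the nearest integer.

Perpendicular speed = 0.788 m/s; crossing time = 380 / 0.788 = 482.019 s.
Net downstream speed = 1.182 m/s.
Drift = 1.182 × 482.019 = 569.728 m (downstream).

570 m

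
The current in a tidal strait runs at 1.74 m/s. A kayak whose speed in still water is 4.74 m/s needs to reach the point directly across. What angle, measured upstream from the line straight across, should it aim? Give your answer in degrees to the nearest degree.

22°

To cancel the current, the upstream component of the kayak's velocity must equal the flow: 4.74 sin θ = 1.74.
sin θ = 1.74 / 4.74 = 0.3671.
θ = arcsin(0.3671) = 21.536°.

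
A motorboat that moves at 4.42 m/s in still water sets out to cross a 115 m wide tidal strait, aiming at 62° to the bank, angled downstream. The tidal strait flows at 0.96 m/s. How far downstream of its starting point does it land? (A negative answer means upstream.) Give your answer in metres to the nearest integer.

Perpendicular speed = 3.903 m/s; crossing time = 115 / 3.903 = 29.467 s.
Net downstream speed = 3.035 m/s.
Drift = 3.035 × 29.467 = 89.435 m (downstream).

89 m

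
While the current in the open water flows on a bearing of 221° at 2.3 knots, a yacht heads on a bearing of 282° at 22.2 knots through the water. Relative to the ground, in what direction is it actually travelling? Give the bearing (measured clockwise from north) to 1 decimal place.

Taking east as x and north as y: velocity relative to the water = (-21.715, 4.616) knots; the water relative to ground = (-1.509, -1.736) knots.
Velocity relative to ground = (-21.715, 4.616) + (-1.509, -1.736) = (-23.224, 2.880) knots.
Bearing = atan2(-23.22, 2.88) = 277.07° clockwise from north.

277.1°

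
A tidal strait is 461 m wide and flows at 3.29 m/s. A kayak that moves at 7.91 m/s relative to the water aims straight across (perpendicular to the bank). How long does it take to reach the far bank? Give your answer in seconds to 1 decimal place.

The component of the kayak's velocity perpendicular to the bank is 7.91 m/s.
The flow acts along the bank and has no component across it.
Time = 461 / 7.910 = 58.281 s.

58.3 s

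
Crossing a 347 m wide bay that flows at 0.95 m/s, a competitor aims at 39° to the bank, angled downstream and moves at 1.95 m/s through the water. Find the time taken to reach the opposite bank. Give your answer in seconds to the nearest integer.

283 s

The component of the competitor's velocity perpendicular to the bank is 1.95 × sin 39° = 1.227 m/s.
The flow acts along the bank and has no component across it.
Time = 347 / 1.227 = 282.763 s.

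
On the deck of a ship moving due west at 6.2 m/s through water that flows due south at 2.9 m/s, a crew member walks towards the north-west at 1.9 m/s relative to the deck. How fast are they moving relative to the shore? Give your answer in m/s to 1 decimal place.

7.7 m/s

In east/north components (m/s): crew member relative to ship = (-1.344, 1.344); ship relative to water = (-6.200, 0.000); water relative to ground = (0.000, -2.900).
Sum = (-7.544, -1.556) m/s.
Speed = |(-7.544, -1.556)| = 7.702 m/s.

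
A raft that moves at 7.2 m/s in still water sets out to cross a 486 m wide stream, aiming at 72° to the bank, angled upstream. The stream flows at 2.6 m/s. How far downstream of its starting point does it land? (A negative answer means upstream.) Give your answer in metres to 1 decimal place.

Perpendicular speed = 6.848 m/s; crossing time = 486 / 6.848 = 70.974 s.
Net downstream speed = 0.375 m/s.
Drift = 0.375 × 70.974 = 26.621 m (downstream).

26.6 m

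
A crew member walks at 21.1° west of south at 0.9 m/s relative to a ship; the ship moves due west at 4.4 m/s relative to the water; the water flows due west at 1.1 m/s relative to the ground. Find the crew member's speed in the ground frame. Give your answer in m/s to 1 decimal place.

In east/north components (m/s): crew member relative to ship = (-0.324, -0.840); ship relative to water = (-4.400, 0.000); water relative to ground = (-1.100, 0.000).
Sum = (-5.824, -0.840) m/s.
Speed = |(-5.824, -0.840)| = 5.884 m/s.

5.9 m/s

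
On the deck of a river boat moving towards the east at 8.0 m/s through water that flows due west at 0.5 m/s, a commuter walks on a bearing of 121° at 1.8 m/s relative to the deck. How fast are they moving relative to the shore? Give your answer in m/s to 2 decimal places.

In east/north components (m/s): commuter relative to river boat = (1.543, -0.927); river boat relative to water = (8.000, 0.000); water relative to ground = (-0.500, 0.000).
Sum = (9.043, -0.927) m/s.
Speed = |(9.043, -0.927)| = 9.090 m/s.

9.09 m/s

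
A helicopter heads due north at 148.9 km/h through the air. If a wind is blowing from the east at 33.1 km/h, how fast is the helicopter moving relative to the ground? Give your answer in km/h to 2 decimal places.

Taking east as x and north as y: velocity relative to the air = (0.000, 148.900) km/h; the air relative to ground = (-33.100, 0.000) km/h.
Velocity relative to ground = (0.000, 148.900) + (-33.100, 0.000) = (-33.100, 148.900) km/h.
Speed = |(-33.100, 148.900)| = 152.535 km/h.

152.53 km/h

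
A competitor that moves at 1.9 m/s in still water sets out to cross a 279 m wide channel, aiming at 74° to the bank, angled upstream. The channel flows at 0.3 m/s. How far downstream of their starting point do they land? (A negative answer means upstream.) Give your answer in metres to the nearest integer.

-34 m

Perpendicular speed = 1.826 m/s; crossing time = 279 / 1.826 = 152.760 s.
Net downstream speed = -0.224 m/s.
Drift = -0.224 × 152.760 = -34.174 m (upstream).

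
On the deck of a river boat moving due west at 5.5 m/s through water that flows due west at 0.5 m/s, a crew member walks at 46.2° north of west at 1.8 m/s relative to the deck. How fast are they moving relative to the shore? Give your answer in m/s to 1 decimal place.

In east/north components (m/s): crew member relative to river boat = (-1.246, 1.299); river boat relative to water = (-5.500, 0.000); water relative to ground = (-0.500, 0.000).
Sum = (-7.246, 1.299) m/s.
Speed = |(-7.246, 1.299)| = 7.361 m/s.

7.4 m/s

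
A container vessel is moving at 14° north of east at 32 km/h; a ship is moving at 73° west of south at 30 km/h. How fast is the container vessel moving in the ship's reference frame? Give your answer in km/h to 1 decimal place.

62.0 km/h

Taking east as x and north as y: container vessel velocity = (31.049, 7.742) km/h; ship velocity = (-28.689, -8.771) km/h.
Velocity of container vessel relative to ship = (31.049, 7.742) − (-28.689, -8.771) = (59.739, 16.513) km/h.
Magnitude = |(59.739, 16.513)| = 61.979 km/h.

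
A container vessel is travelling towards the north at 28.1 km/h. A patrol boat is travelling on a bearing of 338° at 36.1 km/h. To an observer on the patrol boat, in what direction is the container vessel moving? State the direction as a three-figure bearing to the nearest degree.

112°

Taking east as x and north as y: container vessel velocity = (0.000, 28.100) km/h; patrol boat velocity = (-13.523, 33.471) km/h.
Velocity of container vessel relative to patrol boat = (0.000, 28.100) − (-13.523, 33.471) = (13.523, -5.371) km/h.
Bearing = atan2(13.52, -5.37) = 111.66° clockwise from north.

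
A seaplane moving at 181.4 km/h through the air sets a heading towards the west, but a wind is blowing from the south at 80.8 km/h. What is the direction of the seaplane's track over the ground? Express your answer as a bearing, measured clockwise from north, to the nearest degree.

Taking east as x and north as y: velocity relative to the air = (-181.400, 0.000) km/h; the air relative to ground = (0.000, 80.800) km/h.
Velocity relative to ground = (-181.400, 0.000) + (0.000, 80.800) = (-181.400, 80.800) km/h.
Bearing = atan2(-181.40, 80.80) = 294.01° clockwise from north.

294°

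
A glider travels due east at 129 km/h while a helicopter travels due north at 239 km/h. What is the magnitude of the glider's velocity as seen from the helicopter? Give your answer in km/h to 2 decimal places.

271.59 km/h

Taking east as x and north as y: glider velocity = (129.000, 0.000) km/h; helicopter velocity = (0.000, 239.000) km/h.
Velocity of glider relative to helicopter = (129.000, 0.000) − (0.000, 239.000) = (129.000, -239.000) km/h.
Magnitude = |(129.000, -239.000)| = 271.592 km/h.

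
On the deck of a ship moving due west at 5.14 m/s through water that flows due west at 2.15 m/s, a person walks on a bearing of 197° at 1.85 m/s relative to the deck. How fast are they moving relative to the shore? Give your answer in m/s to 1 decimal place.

8.0 m/s

In east/north components (m/s): person relative to ship = (-0.541, -1.769); ship relative to water = (-5.140, 0.000); water relative to ground = (-2.150, 0.000).
Sum = (-7.831, -1.769) m/s.
Speed = |(-7.831, -1.769)| = 8.028 m/s.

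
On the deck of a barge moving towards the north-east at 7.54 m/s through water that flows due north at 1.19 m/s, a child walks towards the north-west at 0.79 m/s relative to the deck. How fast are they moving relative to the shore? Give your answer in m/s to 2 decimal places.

8.54 m/s

In east/north components (m/s): child relative to barge = (-0.559, 0.559); barge relative to water = (5.332, 5.332); water relative to ground = (0.000, 1.190).
Sum = (4.773, 7.080) m/s.
Speed = |(4.773, 7.080)| = 8.539 m/s.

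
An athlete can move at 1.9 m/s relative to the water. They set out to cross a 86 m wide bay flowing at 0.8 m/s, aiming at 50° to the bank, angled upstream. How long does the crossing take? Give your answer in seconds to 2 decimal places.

59.09 s

The component of the athlete's velocity perpendicular to the bank is 1.9 × sin 50° = 1.455 m/s.
The current is parallel to the bank, so it does not affect the crossing time.
Time = 86 / 1.455 = 59.087 s.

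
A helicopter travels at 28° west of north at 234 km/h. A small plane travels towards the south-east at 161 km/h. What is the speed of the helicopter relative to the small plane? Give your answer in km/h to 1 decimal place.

Taking east as x and north as y: helicopter velocity = (-109.856, 206.610) km/h; small plane velocity = (113.844, -113.844) km/h.
Velocity of helicopter relative to small plane = (-109.856, 206.610) − (113.844, -113.844) = (-223.701, 320.454) km/h.
Magnitude = |(-223.701, 320.454)| = 390.810 km/h.

390.8 km/h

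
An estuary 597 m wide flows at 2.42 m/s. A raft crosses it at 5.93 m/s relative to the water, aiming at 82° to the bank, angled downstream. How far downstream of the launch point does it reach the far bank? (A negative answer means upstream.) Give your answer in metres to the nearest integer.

330 m

Perpendicular speed = 5.872 m/s; crossing time = 597 / 5.872 = 101.664 s.
Net downstream speed = 3.245 m/s.
Drift = 3.245 × 101.664 = 329.930 m (downstream).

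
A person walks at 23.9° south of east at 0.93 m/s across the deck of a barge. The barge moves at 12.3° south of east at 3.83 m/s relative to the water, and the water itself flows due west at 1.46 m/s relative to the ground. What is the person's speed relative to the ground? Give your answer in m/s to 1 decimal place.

In east/north components (m/s): person relative to barge = (0.850, -0.377); barge relative to water = (3.742, -0.816); water relative to ground = (-1.460, 0.000).
Sum = (3.132, -1.193) m/s.
Speed = |(3.132, -1.193)| = 3.352 m/s.

3.4 m/s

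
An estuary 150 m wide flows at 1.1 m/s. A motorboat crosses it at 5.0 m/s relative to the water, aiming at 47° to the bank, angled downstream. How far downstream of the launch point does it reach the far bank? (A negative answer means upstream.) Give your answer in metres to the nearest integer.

Perpendicular speed = 3.657 m/s; crossing time = 150 / 3.657 = 41.020 s.
Net downstream speed = 4.510 m/s.
Drift = 4.510 × 41.020 = 184.999 m (downstream).

185 m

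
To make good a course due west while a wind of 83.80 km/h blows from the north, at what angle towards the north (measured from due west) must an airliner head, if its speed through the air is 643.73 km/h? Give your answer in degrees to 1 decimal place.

The wind pushes perpendicular to the desired track; the heading must have a component into the wind equal to 83.80 km/h: 643.73 sin θ = 83.80.
sin θ = 0.1302, so θ = 7.480°.

7.5°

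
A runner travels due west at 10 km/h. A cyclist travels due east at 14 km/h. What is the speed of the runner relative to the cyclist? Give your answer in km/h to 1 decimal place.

24.0 km/h

Taking east as x and north as y: runner velocity = (-10.000, 0.000) km/h; cyclist velocity = (14.000, 0.000) km/h.
Velocity of runner relative to cyclist = (-10.000, 0.000) − (14.000, 0.000) = (-24.000, 0.000) km/h.
Magnitude = |(-24.000, 0.000)| = 24.000 km/h.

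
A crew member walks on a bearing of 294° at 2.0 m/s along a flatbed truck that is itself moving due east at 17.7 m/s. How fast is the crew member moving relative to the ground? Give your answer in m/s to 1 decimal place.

15.9 m/s

Taking east as x and north as y: flatbed truck velocity = (17.700, 0.000) m/s; crew member velocity relative to flatbed truck = (-1.827, 0.813) m/s.
Velocity relative to ground = (17.700, 0.000) + (-1.827, 0.813) = (15.873, 0.813) m/s.
Speed = |(15.873, 0.813)| = 15.894 m/s.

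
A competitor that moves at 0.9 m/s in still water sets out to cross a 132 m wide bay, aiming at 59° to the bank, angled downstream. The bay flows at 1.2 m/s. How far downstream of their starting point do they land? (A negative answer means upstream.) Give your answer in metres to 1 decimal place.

284.6 m

Perpendicular speed = 0.771 m/s; crossing time = 132 / 0.771 = 171.106 s.
Net downstream speed = 1.664 m/s.
Drift = 1.664 × 171.106 = 284.641 m (downstream).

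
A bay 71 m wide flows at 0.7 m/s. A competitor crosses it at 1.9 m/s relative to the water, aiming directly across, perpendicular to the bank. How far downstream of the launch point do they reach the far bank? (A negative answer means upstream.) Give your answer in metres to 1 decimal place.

26.2 m

Perpendicular speed = 1.900 m/s; crossing time = 71 / 1.900 = 37.368 s.
Net downstream speed = 0.700 m/s.
Drift = 0.700 × 37.368 = 26.158 m (downstream).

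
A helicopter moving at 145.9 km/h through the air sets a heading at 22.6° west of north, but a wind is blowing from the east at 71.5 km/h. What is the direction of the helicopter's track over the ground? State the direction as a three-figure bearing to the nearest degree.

Taking east as x and north as y: velocity relative to the air = (-56.069, 134.696) km/h; the air relative to ground = (-71.500, 0.000) km/h.
Velocity relative to ground = (-56.069, 134.696) + (-71.500, 0.000) = (-127.569, 134.696) km/h.
Bearing = atan2(-127.57, 134.70) = 316.56° clockwise from north.

317°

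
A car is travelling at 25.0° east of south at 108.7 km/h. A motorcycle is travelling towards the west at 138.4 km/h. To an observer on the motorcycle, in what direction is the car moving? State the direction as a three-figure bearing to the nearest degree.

Taking east as x and north as y: car velocity = (45.939, -98.516) km/h; motorcycle velocity = (-138.400, 0.000) km/h.
Velocity of car relative to motorcycle = (45.939, -98.516) − (-138.400, 0.000) = (184.339, -98.516) km/h.
Bearing = atan2(184.34, -98.52) = 118.12° clockwise from north.

118°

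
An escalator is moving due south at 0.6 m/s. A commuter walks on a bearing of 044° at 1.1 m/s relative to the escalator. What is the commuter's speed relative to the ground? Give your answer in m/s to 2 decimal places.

0.79 m/s

Taking east as x and north as y: escalator velocity = (0.000, -0.600) m/s; commuter velocity relative to escalator = (0.764, 0.791) m/s.
Velocity relative to ground = (0.000, -0.600) + (0.764, 0.791) = (0.764, 0.191) m/s.
Speed = |(0.764, 0.191)| = 0.788 m/s.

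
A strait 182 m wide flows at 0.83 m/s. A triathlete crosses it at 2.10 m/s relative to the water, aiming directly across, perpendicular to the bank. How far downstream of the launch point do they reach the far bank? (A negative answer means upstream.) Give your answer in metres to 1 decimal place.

71.9 m

Perpendicular speed = 2.100 m/s; crossing time = 182 / 2.100 = 86.667 s.
Net downstream speed = 0.830 m/s.
Drift = 0.830 × 86.667 = 71.933 m (downstream).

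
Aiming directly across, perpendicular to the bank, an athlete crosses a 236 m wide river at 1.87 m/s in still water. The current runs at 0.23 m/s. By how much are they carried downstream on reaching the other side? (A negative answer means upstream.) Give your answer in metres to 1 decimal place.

29.0 m

Perpendicular speed = 1.870 m/s; crossing time = 236 / 1.870 = 126.203 s.
Net downstream speed = 0.230 m/s.
Drift = 0.230 × 126.203 = 29.027 m (downstream).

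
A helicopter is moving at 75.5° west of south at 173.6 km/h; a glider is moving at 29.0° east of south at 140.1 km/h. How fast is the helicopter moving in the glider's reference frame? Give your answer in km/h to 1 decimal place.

248.9 km/h

Taking east as x and north as y: helicopter velocity = (-168.070, -43.466) km/h; glider velocity = (67.922, -122.534) km/h.
Velocity of helicopter relative to glider = (-168.070, -43.466) − (67.922, -122.534) = (-235.992, 79.068) km/h.
Magnitude = |(-235.992, 79.068)| = 248.886 km/h.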